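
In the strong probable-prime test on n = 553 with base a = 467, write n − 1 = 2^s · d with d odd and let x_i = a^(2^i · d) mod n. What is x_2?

n − 1 = 552 = 2^3 · 69, so s = 3 and d = 69.
By repeated squaring, 467^69 ≡ 125 (mod 553).
x_0 = 125.
x_1 = 125^2 mod 553 = 141.
x_2 = 141^2 mod 553 = 526.

526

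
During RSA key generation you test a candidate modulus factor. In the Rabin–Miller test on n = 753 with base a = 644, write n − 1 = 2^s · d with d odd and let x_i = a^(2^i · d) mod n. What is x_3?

142

n − 1 = 752 = 2^4 · 47, so s = 4 and d = 47.
x_0 = 644^47 mod 753 = 209.
x_1 = 209^2 mod 753 = 7.
x_2 = 7^2 mod 753 = 49.
x_3 = 49^2 mod 753 = 142.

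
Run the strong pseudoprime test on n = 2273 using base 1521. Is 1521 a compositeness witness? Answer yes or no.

no

n − 1 = 2272 = 2^5 · 71, so s = 5 and d = 71.
Repeated squaring mod 2273: 1521^1 ≡ 1521, 1521^2 ≡ 1800, 1521^4 ≡ 975, 1521^8 ≡ 511, 1521^16 ≡ 1999, 1521^32 ≡ 67, 1521^64 ≡ 2216.
71 = 64 + 4 + 2 + 1, so 1521^71 ≡ 2216·975·1800·1521 ≡ 743 (mod 2273).
x_0 = 1521^71 mod 2273 = 743.
x_0 is neither 1 nor 2272, so continue squaring.
x_1 = 743^2 mod 2273 = 1983.
x_2 = 1983^2 mod 2273 = 2272.
x_2 ≡ −1, so 1521 is not a witness.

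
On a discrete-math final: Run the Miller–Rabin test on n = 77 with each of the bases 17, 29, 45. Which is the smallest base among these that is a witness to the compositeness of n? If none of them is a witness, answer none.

n − 1 = 76 = 2^2 · 19, so s = 2 and d = 19.
Base 17: x_0 = 17^19 mod 77 = 24. x_0 is neither 1 nor 76, so continue squaring. x_1 = 24^2 mod 77 = 37. Reached i = s−1 = 1 without hitting −1: 17 is a Miller–Rabin witness and 77 is composite.
Base 29: x_0 = 29^19 mod 77 = 8. x_0 is neither 1 nor 76, so continue squaring. x_1 = 8^2 mod 77 = 64. Reached i = s−1 = 1 without hitting −1: 29 is a Miller–Rabin witness and 77 is composite.
Base 45: x_0 = 45^19 mod 77 = 45. x_0 is neither 1 nor 76, so continue squaring. x_1 = 45^2 mod 77 = 23. Reached i = s−1 = 1 without hitting −1: 45 is a Miller–Rabin witness and 77 is composite.
The smallest witness among the given bases is 17.

17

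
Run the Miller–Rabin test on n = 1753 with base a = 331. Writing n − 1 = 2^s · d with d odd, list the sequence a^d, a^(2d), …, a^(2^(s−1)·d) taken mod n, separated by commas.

n − 1 = 1752 = 2^3 · 219, so s = 3 and d = 219.
x_0 = 331^219 mod 1753 = 1563.
x_1 = 1563^2 mod 1753 = 1040.
x_2 = 1040^2 mod 1753 = 1752.

1563, 1040, 1752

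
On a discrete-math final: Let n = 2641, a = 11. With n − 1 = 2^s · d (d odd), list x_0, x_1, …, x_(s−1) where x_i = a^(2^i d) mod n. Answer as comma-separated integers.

1654, 2281, 191, 2148

n − 1 = 2640 = 2^4 · 165, so s = 4 and d = 165.
x_0 = 11^165 mod 2641 = 1654.
x_1 = 1654^2 mod 2641 = 2281.
x_2 = 2281^2 mod 2641 = 191.
x_3 = 191^2 mod 2641 = 2148.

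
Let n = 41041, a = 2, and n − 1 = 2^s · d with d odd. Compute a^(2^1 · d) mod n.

27182

n − 1 = 41040 = 2^4 · 2565, so s = 4 and d = 2565.
x_0 = 2^2565 mod 41041 = 27994.
x_1 = 27994^2 mod 41041 = 27182.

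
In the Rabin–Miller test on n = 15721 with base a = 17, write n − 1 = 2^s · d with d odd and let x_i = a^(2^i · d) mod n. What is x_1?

n − 1 = 15720 = 2^3 · 1965, so s = 3 and d = 1965.
Repeated squaring mod 15721: 17^1 ≡ 17, 17^2 ≡ 289, 17^4 ≡ 4916, 17^8 ≡ 3879, 17^16 ≡ 1644, 17^32 ≡ 14445, 17^64 ≡ 8913, 17^128 ≡ 3356, 17^256 ≡ 6500, 17^512 ≡ 7673, 17^1024 ≡ 15505.
1965 = 1024 + 512 + 256 + 128 + 32 + 8 + 4 + 1, so 17^1965 ≡ 15505·7673·6500·3356·14445·3879·4916·17 ≡ 6663 (mod 15721).
x_0 = 6663.
x_1 = 6663^2 mod 15721 = 15186.

15186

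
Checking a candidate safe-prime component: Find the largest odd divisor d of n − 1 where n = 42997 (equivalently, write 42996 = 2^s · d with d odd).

Halving: 42996 → 21498 → 10749; 10749 is odd.
So 42996 = 2^2 · 10749.

10749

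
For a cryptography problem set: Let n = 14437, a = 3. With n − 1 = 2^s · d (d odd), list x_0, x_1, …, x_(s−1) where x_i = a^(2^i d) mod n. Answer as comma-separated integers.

n − 1 = 14436 = 2^2 · 3609, so s = 2 and d = 3609.
x_0 = 3^3609 mod 14437 = 1.
x_1 = 1^2 mod 14437 = 1.

1, 1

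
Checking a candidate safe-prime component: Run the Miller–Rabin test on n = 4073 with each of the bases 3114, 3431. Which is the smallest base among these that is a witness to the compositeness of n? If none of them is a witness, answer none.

n − 1 = 4072 = 2^3 · 509, so s = 3 and d = 509.
Base 3114: x_0 = 3114^509 mod 4073 = 3559. x_0 is neither 1 nor 4072, so continue squaring. x_1 = 3559^2 mod 4073 = 3524. x_2 = 3524^2 mod 4073 = 4072. x_2 ≡ −1, so 3114 is not a witness.
Base 3431: x_0 = 3431^509 mod 4073 = 1. x_0 = 1, so 3431 is not a witness.
No listed base is a witness for 4073.

none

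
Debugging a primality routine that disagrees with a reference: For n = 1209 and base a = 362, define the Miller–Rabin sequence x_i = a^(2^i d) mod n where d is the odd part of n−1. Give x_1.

472

n − 1 = 1208 = 2^3 · 151, so s = 3 and d = 151.
x_0 = 362^151 mod 1209 = 548.
x_1 = 548^2 mod 1209 = 472.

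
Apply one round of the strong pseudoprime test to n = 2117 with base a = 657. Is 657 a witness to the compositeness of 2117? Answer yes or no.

yes

n − 1 = 2116 = 2^2 · 529, so s = 2 and d = 529.
x_0 = 657^529 mod 2117 = 292.
x_0 is neither 1 nor 2116, so continue squaring.
x_1 = 292^2 mod 2117 = 584.
Reached i = s−1 = 1 without hitting −1: 657 is a Miller–Rabin witness and 2117 is composite.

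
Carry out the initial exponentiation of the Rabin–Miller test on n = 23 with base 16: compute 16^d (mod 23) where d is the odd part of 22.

1

n − 1 = 22 = 2^1 · 11, so s = 1 and d = 11.
16^11 mod 23 = 1.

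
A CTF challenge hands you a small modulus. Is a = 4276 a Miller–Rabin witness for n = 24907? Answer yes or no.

n − 1 = 24906 = 2^1 · 12453, so s = 1 and d = 12453.
x_0 = 4276^12453 mod 24907 = 1.
x_0 = 1, so 4276 is not a witness.

no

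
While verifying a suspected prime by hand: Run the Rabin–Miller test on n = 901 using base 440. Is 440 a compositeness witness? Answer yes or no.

yes

n − 1 = 900 = 2^2 · 225, so s = 2 and d = 225.
x_0 = 440^225 mod 901 = 134.
x_0 is neither 1 nor 900, so continue squaring.
x_1 = 134^2 mod 901 = 837.
Reached i = s−1 = 1 without hitting −1: 440 is a Miller–Rabin witness and 901 is composite.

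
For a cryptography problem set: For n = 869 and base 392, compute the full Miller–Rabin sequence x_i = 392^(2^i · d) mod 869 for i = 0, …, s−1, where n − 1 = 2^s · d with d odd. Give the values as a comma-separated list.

446, 784

n − 1 = 868 = 2^2 · 217, so s = 2 and d = 217.
x_0 = 392^217 mod 869 = 446.
x_1 = 446^2 mod 869 = 784.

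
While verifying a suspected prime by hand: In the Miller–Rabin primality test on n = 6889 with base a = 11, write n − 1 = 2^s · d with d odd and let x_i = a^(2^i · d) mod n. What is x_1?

n − 1 = 6888 = 2^3 · 861, so s = 3 and d = 861.
x_0 = 11^861 mod 6889 = 5562.
x_1 = 5562^2 mod 6889 = 4234.

4234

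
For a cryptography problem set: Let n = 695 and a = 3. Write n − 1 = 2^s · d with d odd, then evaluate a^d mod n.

n − 1 = 694 = 2^1 · 347, so s = 1 and d = 347.
3^347 mod 695 = 547.

547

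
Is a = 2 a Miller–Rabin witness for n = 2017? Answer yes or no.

no

n − 1 = 2016 = 2^5 · 63, so s = 5 and d = 63.
x_0 = 2^63 mod 2017 = 691.
x_0 is neither 1 nor 2016, so continue squaring.
x_1 = 691^2 mod 2017 = 1469.
x_2 = 1469^2 mod 2017 = 1788.
x_3 = 1788^2 mod 2017 = 2016.
x_3 ≡ −1, so 2 is not a witness.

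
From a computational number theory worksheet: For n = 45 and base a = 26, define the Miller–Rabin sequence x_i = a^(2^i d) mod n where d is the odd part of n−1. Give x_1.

1

n − 1 = 44 = 2^2 · 11, so s = 2 and d = 11.
x_0 = 26^11 mod 45 = 26.
x_1 = 26^2 mod 45 = 1.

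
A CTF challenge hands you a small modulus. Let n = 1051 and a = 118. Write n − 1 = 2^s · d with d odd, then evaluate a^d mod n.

1

n − 1 = 1050 = 2^1 · 525, so s = 1 and d = 525.
118^525 mod 1051 = 1.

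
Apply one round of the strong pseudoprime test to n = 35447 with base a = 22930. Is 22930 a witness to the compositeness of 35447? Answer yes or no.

no

n − 1 = 35446 = 2^1 · 17723, so s = 1 and d = 17723.
Repeated squaring mod 35447: 22930^1 ≡ 22930, 22930^2 ≡ 34996, 22930^4 ≡ 26166, 22930^8 ≡ 751, 22930^16 ≡ 32296, 22930^32 ≡ 3641, 22930^64 ≡ 35150, 22930^128 ≡ 17315, 22930^256 ≡ 33946, 22930^512 ≡ 19840, 22930^1024 ≡ 22112, 22930^2048 ≡ 20073, 22930^4096 ≡ 34727, 22930^8192 ≡ 22142, 22930^16384 ≡ 707.
17723 = 16384 + 1024 + 256 + 32 + 16 + 8 + 2 + 1, so 22930^17723 ≡ 707·22112·33946·3641·32296·751·34996·22930 ≡ 1 (mod 35447).
x_0 = 22930^17723 mod 35447 = 1.
x_0 = 1, so 22930 is not a witness.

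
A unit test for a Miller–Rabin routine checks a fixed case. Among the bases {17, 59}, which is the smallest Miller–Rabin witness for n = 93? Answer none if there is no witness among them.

17

n − 1 = 92 = 2^2 · 23, so s = 2 and d = 23.
Base 17: x_0 = 17^23 mod 93 = 44. x_0 is neither 1 nor 92, so continue squaring. x_1 = 44^2 mod 93 = 76. Reached i = s−1 = 1 without hitting −1: 17 is a Miller–Rabin witness and 93 is composite.
Base 59: x_0 = 59^23 mod 93 = 20. x_0 is neither 1 nor 92, so continue squaring. x_1 = 20^2 mod 93 = 28. Reached i = s−1 = 1 without hitting −1: 59 is a Miller–Rabin witness and 93 is composite.
The smallest witness among the given bases is 17.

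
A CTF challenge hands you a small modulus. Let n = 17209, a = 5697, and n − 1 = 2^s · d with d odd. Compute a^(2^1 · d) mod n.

11042

n − 1 = 17208 = 2^3 · 2151, so s = 3 and d = 2151.
x_0 = 5697^2151 mod 17209 = 13078.
x_1 = 13078^2 mod 17209 = 11042.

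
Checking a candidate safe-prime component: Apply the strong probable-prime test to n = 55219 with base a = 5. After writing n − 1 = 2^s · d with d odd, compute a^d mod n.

1

n − 1 = 55218 = 2^1 · 27609, so s = 1 and d = 27609.
5^27609 mod 55219 = 1.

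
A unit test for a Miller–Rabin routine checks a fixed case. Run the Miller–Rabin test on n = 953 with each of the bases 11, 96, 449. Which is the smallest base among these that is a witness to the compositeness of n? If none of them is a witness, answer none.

n − 1 = 952 = 2^3 · 119, so s = 3 and d = 119.
Base 11: x_0 = 11^119 mod 953 = 617. x_0 is neither 1 nor 952, so continue squaring. x_1 = 617^2 mod 953 = 442. x_2 = 442^2 mod 953 = 952. x_2 ≡ −1, so 11 is not a witness.
Base 96: x_0 = 96^119 mod 953 = 617. x_0 is neither 1 nor 952, so continue squaring. x_1 = 617^2 mod 953 = 442. x_2 = 442^2 mod 953 = 952. x_2 ≡ −1, so 96 is not a witness.
Base 449: x_0 = 449^119 mod 953 = 952. x_0 = 952 ≡ −1, so 449 is not a witness.
No listed base is a witness for 953.

none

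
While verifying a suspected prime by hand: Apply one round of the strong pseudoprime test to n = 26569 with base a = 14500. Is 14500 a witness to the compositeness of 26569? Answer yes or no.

n − 1 = 26568 = 2^3 · 3321, so s = 3 and d = 3321.
x_0 = 14500^3321 mod 26569 = 1.
x_0 = 1, so 14500 is not a witness.

no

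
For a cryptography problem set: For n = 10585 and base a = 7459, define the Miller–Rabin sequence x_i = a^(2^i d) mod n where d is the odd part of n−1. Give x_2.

291

n − 1 = 10584 = 2^3 · 1323, so s = 3 and d = 1323.
x_0 = 7459^1323 mod 10585 = 8989.
x_1 = 8989^2 mod 10585 = 6816.
x_2 = 6816^2 mod 10585 = 291.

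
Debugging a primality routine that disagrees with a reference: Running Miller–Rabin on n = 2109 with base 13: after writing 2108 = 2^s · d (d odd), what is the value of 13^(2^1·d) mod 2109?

1336

n − 1 = 2108 = 2^2 · 527, so s = 2 and d = 527.
x_0 = 13^527 mod 2109 = 964.
x_1 = 964^2 mod 2109 = 1336.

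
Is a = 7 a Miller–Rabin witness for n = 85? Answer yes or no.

n − 1 = 84 = 2^2 · 21, so s = 2 and d = 21.
x_0 = 7^21 mod 85 = 62.
x_0 is neither 1 nor 84, so continue squaring.
x_1 = 62^2 mod 85 = 19.
Reached i = s−1 = 1 without hitting −1: 7 is a Miller–Rabin witness and 85 is composite.

yes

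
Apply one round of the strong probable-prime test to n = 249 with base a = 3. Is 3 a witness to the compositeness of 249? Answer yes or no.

n − 1 = 248 = 2^3 · 31, so s = 3 and d = 31.
x_0 = 3^31 mod 249 = 30.
x_0 is neither 1 nor 248, so continue squaring.
x_1 = 30^2 mod 249 = 153.
x_2 = 153^2 mod 249 = 3.
Reached i = s−1 = 2 without hitting −1: 3 is a Miller–Rabin witness and 249 is composite.

yes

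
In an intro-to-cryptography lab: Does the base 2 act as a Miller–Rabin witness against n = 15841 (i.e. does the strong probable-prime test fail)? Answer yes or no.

n − 1 = 15840 = 2^5 · 495, so s = 5 and d = 495.
x_0 = 2^495 mod 15841 = 1.
x_0 = 1, so 2 is not a witness.

no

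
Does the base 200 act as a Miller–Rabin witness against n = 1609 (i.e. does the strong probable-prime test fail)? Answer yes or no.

n − 1 = 1608 = 2^3 · 201, so s = 3 and d = 201.
x_0 = 200^201 mod 1609 = 1.
x_0 = 1, so 200 is not a witness.

no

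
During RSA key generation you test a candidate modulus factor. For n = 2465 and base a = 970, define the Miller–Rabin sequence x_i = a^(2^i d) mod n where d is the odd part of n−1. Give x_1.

1480

n − 1 = 2464 = 2^5 · 77, so s = 5 and d = 77.
x_0 = 970^77 mod 2465 = 1565.
x_1 = 1565^2 mod 2465 = 1480.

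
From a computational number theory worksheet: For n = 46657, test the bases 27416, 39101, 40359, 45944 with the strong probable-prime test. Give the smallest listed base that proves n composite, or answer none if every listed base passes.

n − 1 = 46656 = 2^6 · 729, so s = 6 and d = 729.
Base 27416: x_0 = 27416^729 mod 46657 = 46656. x_0 = 46656 ≡ −1, so 27416 is not a witness.
Base 39101: x_0 = 39101^729 mod 46657 = 21306. x_0 is neither 1 nor 46656, so continue squaring. x_1 = 21306^2 mod 46657 = 19683. x_2 = 19683^2 mod 46657 = 27418. x_3 = 27418^2 mod 46657 = 9140. x_4 = 9140^2 mod 46657 = 23570. x_5 = 23570^2 mod 46657 = 1. x_5 = 1 but x_4 ≠ ±1, a nontrivial square root of 1 — 39101 is a witness and 46657 is composite.
Base 40359: x_0 = 40359^729 mod 46657 = 44468. x_0 is neither 1 nor 46656, so continue squaring. x_1 = 44468^2 mod 46657 = 32707. x_2 = 32707^2 mod 46657 = 42810. x_3 = 42810^2 mod 46657 = 9140. x_4 = 9140^2 mod 46657 = 23570. x_5 = 23570^2 mod 46657 = 1. x_5 = 1 but x_4 ≠ ±1, a nontrivial square root of 1 — 40359 is a witness and 46657 is composite.
Base 45944: x_0 = 45944^729 mod 46657 = 36444. x_0 is neither 1 nor 46656, so continue squaring. x_1 = 36444^2 mod 46657 = 26974. x_2 = 26974^2 mod 46657 = 27418. x_3 = 27418^2 mod 46657 = 9140. x_4 = 9140^2 mod 46657 = 23570. x_5 = 23570^2 mod 46657 = 1. x_5 = 1 but x_4 ≠ ±1, a nontrivial square root of 1 — 45944 is a witness and 46657 is composite.
The smallest witness among the given bases is 39101.

39101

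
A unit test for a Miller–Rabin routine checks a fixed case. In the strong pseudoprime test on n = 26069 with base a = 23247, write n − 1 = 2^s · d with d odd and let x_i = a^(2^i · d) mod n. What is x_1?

n − 1 = 26068 = 2^2 · 6517, so s = 2 and d = 6517.
x_0 = 23247^6517 mod 26069 = 7113.
x_1 = 7113^2 mod 26069 = 20909.

20909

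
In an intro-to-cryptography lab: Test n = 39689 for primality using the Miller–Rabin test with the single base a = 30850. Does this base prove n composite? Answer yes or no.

yes

n − 1 = 39688 = 2^3 · 4961, so s = 3 and d = 4961.
x_0 = 30850^4961 mod 39689 = 12156.
x_0 is neither 1 nor 39688, so continue squaring.
x_1 = 12156^2 mod 39689 = 6189.
x_2 = 6189^2 mod 39689 = 3836.
Reached i = s−1 = 2 without hitting −1: 30850 is a Miller–Rabin witness and 39689 is composite.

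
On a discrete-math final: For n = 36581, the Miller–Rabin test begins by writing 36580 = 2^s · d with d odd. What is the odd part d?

9145

Halving: 36580 → 18290 → 9145; 9145 is odd.
So 36580 = 2^2 · 9145.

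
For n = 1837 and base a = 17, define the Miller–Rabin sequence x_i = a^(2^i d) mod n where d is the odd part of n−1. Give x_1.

1313

n − 1 = 1836 = 2^2 · 459, so s = 2 and d = 459.
x_0 = 17^459 mod 1837 = 1157.
x_1 = 1157^2 mod 1837 = 1313.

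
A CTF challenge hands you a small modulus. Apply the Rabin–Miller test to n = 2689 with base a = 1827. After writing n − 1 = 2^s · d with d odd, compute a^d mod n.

n − 1 = 2688 = 2^7 · 21, so s = 7 and d = 21.
By repeated squaring, 1827^21 ≡ 1119 (mod 2689).

1119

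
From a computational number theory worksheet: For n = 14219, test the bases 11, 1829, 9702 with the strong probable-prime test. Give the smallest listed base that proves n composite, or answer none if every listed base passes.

n − 1 = 14218 = 2^1 · 7109, so s = 1 and d = 7109.
Base 11: x_0 = 11^7109 mod 14219 = 5124. x_0 ∉ {1, 14218} and s = 1, so 11 is a Miller–Rabin witness and 14219 is composite.
Base 1829: x_0 = 1829^7109 mod 14219 = 8201. x_0 ∉ {1, 14218} and s = 1, so 1829 is a Miller–Rabin witness and 14219 is composite.
Base 9702: x_0 = 9702^7109 mod 14219 = 11172. x_0 ∉ {1, 14218} and s = 1, so 9702 is a Miller–Rabin witness and 14219 is composite.
The smallest witness among the given bases is 11.

11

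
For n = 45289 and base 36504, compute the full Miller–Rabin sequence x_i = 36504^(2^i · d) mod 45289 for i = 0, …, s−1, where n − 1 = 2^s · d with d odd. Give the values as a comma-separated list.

8056, 45288, 1

n − 1 = 45288 = 2^3 · 5661, so s = 3 and d = 5661.
x_0 = 36504^5661 mod 45289 = 8056.
x_1 = 8056^2 mod 45289 = 45288.
x_2 = 45288^2 mod 45289 = 1.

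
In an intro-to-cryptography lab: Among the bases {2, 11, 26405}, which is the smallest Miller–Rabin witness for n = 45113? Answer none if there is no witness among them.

n − 1 = 45112 = 2^3 · 5639, so s = 3 and d = 5639.
Base 2: x_0 = 2^5639 mod 45113 = 25440. x_0 is neither 1 nor 45112, so continue squaring. x_1 = 25440^2 mod 45113 = 2502. x_2 = 2502^2 mod 45113 = 34410. Reached i = s−1 = 2 without hitting −1: 2 is a Miller–Rabin witness and 45113 is composite.
Base 11: x_0 = 11^5639 mod 45113 = 2458. x_0 is neither 1 nor 45112, so continue squaring. x_1 = 2458^2 mod 45113 = 41735. x_2 = 41735^2 mod 45113 = 42408. Reached i = s−1 = 2 without hitting −1: 11 is a Miller–Rabin witness and 45113 is composite.
Base 26405: x_0 = 26405^5639 mod 45113 = 10404. x_0 is neither 1 nor 45112, so continue squaring. x_1 = 10404^2 mod 45113 = 17129. x_2 = 17129^2 mod 45113 = 32802. Reached i = s−1 = 2 without hitting −1: 26405 is a Miller–Rabin witness and 45113 is composite.
The smallest witness among the given bases is 2.

2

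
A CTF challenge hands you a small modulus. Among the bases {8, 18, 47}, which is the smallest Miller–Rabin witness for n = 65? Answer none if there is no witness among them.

none

n − 1 = 64 = 2^6 · 1, so s = 6 and d = 1.
Base 8: x_0 = 8^1 mod 65 = 8. x_0 is neither 1 nor 64, so continue squaring. x_1 = 8^2 mod 65 = 64. x_1 ≡ −1, so 8 is not a witness.
Base 18: x_0 = 18^1 mod 65 = 18. x_0 is neither 1 nor 64, so continue squaring. x_1 = 18^2 mod 65 = 64. x_1 ≡ −1, so 18 is not a witness.
Base 47: x_0 = 47^1 mod 65 = 47. x_0 is neither 1 nor 64, so continue squaring. x_1 = 47^2 mod 65 = 64. x_1 ≡ −1, so 47 is not a witness.
No listed base is a witness for 65.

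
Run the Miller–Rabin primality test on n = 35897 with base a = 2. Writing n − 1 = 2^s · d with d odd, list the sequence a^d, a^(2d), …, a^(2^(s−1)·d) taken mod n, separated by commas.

n − 1 = 35896 = 2^3 · 4487, so s = 3 and d = 4487.
x_0 = 2^4487 mod 35897 = 1.
x_1 = 1^2 mod 35897 = 1.
x_2 = 1^2 mod 35897 = 1.

1, 1, 1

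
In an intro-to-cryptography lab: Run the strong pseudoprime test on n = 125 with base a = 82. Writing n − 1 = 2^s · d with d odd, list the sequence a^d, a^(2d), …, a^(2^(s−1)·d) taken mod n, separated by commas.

43, 99

n − 1 = 124 = 2^2 · 31, so s = 2 and d = 31.
x_0 = 82^31 mod 125 = 43.
x_1 = 43^2 mod 125 = 99.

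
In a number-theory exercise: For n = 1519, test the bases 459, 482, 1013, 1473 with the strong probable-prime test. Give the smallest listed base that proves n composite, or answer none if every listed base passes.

n − 1 = 1518 = 2^1 · 759, so s = 1 and d = 759.
Base 459: x_0 = 459^759 mod 1519 = 1. x_0 = 1, so 459 is not a witness.
Base 482: x_0 = 482^759 mod 1519 = 27. x_0 ∉ {1, 1518} and s = 1, so 482 is a Miller–Rabin witness and 1519 is composite.
Base 1013: x_0 = 1013^759 mod 1519 = 1441. x_0 ∉ {1, 1518} and s = 1, so 1013 is a Miller–Rabin witness and 1519 is composite.
Base 1473: x_0 = 1473^759 mod 1519 = 1056. x_0 ∉ {1, 1518} and s = 1, so 1473 is a Miller–Rabin witness and 1519 is composite.
The smallest witness among the given bases is 482.

482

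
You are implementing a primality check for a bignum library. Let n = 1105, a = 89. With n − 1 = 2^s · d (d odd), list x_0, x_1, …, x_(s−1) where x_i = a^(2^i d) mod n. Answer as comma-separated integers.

684, 441, 1, 1

n − 1 = 1104 = 2^4 · 69, so s = 4 and d = 69.
x_0 = 89^69 mod 1105 = 684.
x_1 = 684^2 mod 1105 = 441.
x_2 = 441^2 mod 1105 = 1.
x_3 = 1^2 mod 1105 = 1.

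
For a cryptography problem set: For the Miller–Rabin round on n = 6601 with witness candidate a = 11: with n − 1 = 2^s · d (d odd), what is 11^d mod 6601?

3564

n − 1 = 6600 = 2^3 · 825, so s = 3 and d = 825.
11^825 mod 6601 = 3564.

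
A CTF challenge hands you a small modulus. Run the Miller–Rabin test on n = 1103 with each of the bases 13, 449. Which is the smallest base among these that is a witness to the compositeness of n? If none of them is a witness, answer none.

none

n − 1 = 1102 = 2^1 · 551, so s = 1 and d = 551.
Base 13: x_0 = 13^551 mod 1103 = 1102. x_0 = 1102 ≡ −1, so 13 is not a witness.
Base 449: x_0 = 449^551 mod 1103 = 1. x_0 = 1, so 449 is not a witness.
No listed base is a witness for 1103.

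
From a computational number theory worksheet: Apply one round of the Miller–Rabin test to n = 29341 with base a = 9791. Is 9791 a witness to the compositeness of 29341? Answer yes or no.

n − 1 = 29340 = 2^2 · 7335, so s = 2 and d = 7335.
x_0 = 9791^7335 mod 29341 = 7431.
x_0 is neither 1 nor 29340, so continue squaring.
x_1 = 7431^2 mod 29341 = 29340.
x_1 ≡ −1, so 9791 is not a witness.

no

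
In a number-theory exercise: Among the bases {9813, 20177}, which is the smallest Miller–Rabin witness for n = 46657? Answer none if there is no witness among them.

none

n − 1 = 46656 = 2^6 · 729, so s = 6 and d = 729.
Base 9813: x_0 = 9813^729 mod 46657 = 10551. x_0 is neither 1 nor 46656, so continue squaring. x_1 = 10551^2 mod 46657 = 46656. x_1 ≡ −1, so 9813 is not a witness.
Base 20177: x_0 = 20177^729 mod 46657 = 1. x_0 = 1, so 20177 is not a witness.
No listed base is a witness for 46657.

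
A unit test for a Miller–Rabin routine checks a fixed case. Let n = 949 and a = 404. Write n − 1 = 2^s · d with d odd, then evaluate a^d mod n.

n − 1 = 948 = 2^2 · 237, so s = 2 and d = 237.
404^237 mod 949 = 66.

66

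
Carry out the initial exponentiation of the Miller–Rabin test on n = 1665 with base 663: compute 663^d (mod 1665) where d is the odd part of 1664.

1413

n − 1 = 1664 = 2^7 · 13, so s = 7 and d = 13.
663^13 mod 1665 = 1413.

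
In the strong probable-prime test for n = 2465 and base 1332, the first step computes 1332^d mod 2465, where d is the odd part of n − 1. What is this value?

n − 1 = 2464 = 2^5 · 77, so s = 5 and d = 77.
1332^77 mod 2465 = 1897.

1897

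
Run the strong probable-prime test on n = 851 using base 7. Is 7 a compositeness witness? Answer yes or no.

n − 1 = 850 = 2^1 · 425, so s = 1 and d = 425.
x_0 = 7^425 mod 851 = 419.
x_0 ∉ {1, 850} and s = 1, so 7 is a Miller–Rabin witness and 851 is composite.

yes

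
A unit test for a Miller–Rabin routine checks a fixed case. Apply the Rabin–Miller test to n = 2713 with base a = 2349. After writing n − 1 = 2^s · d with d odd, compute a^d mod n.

887

n − 1 = 2712 = 2^3 · 339, so s = 3 and d = 339.
Repeated squaring mod 2713: 2349^1 ≡ 2349, 2349^2 ≡ 2272, 2349^4 ≡ 1858, 2349^8 ≡ 1228, 2349^16 ≡ 2269, 2349^32 ≡ 1800, 2349^64 ≡ 678, 2349^128 ≡ 1187, 2349^256 ≡ 922.
339 = 256 + 64 + 16 + 2 + 1, so 2349^339 ≡ 922·678·2269·2272·2349 ≡ 887 (mod 2713).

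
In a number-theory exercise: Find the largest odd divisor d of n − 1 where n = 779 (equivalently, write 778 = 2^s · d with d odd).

Halving: 778 → 389; 389 is odd.
So 778 = 2^1 · 389.

389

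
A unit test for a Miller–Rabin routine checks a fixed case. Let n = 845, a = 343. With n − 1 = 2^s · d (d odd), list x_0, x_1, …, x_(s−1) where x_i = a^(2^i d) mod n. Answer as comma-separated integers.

n − 1 = 844 = 2^2 · 211, so s = 2 and d = 211.
x_0 = 343^211 mod 845 = 632.
x_1 = 632^2 mod 845 = 584.

632, 584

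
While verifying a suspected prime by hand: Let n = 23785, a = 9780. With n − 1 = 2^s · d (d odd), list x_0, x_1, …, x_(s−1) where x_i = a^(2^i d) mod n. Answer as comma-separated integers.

n − 1 = 23784 = 2^3 · 2973, so s = 3 and d = 2973.
x_0 = 9780^2973 mod 23785 = 9640.
x_1 = 9640^2 mod 23785 = 1605.
x_2 = 1605^2 mod 23785 = 7245.

9640, 1605, 7245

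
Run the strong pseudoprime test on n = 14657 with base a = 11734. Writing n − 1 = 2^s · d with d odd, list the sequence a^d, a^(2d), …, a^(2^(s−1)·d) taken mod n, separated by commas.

n − 1 = 14656 = 2^6 · 229, so s = 6 and d = 229.
x_0 = 11734^229 mod 14657 = 1048.
x_1 = 1048^2 mod 14657 = 13686.
x_2 = 13686^2 mod 14657 = 4793.
x_3 = 4793^2 mod 14657 = 5330.
x_4 = 5330^2 mod 14657 = 3634.
x_5 = 3634^2 mod 14657 = 14656.

1048, 13686, 4793, 5330, 3634, 14656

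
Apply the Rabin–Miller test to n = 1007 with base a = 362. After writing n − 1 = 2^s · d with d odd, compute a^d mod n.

77

n − 1 = 1006 = 2^1 · 503, so s = 1 and d = 503.
By repeated squaring, 362^503 ≡ 77 (mod 1007).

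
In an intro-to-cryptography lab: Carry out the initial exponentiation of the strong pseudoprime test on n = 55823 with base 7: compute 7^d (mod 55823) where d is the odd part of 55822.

n − 1 = 55822 = 2^1 · 27911, so s = 1 and d = 27911.
7^27911 mod 55823 = 1.

1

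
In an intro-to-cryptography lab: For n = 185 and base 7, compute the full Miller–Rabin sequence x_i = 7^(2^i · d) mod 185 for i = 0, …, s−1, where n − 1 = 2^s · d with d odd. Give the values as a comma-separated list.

n − 1 = 184 = 2^3 · 23, so s = 3 and d = 23.
x_0 = 7^23 mod 185 = 83.
x_1 = 83^2 mod 185 = 44.
x_2 = 44^2 mod 185 = 86.

83, 44, 86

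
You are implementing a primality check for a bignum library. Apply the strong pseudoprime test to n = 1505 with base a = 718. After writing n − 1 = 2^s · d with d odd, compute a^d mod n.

n − 1 = 1504 = 2^5 · 47, so s = 5 and d = 47.
718^47 mod 1505 = 1087.

1087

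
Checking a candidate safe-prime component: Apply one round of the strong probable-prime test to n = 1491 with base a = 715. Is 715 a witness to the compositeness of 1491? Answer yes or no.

n − 1 = 1490 = 2^1 · 745, so s = 1 and d = 745.
Repeated squaring mod 1491: 715^1 ≡ 715, 715^2 ≡ 1303, 715^4 ≡ 1051, 715^8 ≡ 1261, 715^16 ≡ 715, 715^32 ≡ 1303, 715^64 ≡ 1051, 715^128 ≡ 1261, 715^256 ≡ 715, 715^512 ≡ 1303.
745 = 512 + 128 + 64 + 32 + 8 + 1, so 715^745 ≡ 1303·1261·1051·1303·1261·715 ≡ 1 (mod 1491).
x_0 = 715^745 mod 1491 = 1.
x_0 = 1, so 715 is not a witness.

no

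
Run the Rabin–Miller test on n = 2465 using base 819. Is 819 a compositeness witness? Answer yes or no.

yes

n − 1 = 2464 = 2^5 · 77, so s = 5 and d = 77.
x_0 = 819^77 mod 2465 = 1219.
x_0 is neither 1 nor 2464, so continue squaring.
x_1 = 1219^2 mod 2465 = 2031.
x_2 = 2031^2 mod 2465 = 1016.
x_3 = 1016^2 mod 2465 = 1886.
x_4 = 1886^2 mod 2465 = 1.
x_4 = 1 but x_3 ≠ ±1, a nontrivial square root of 1 — 819 is a witness and 2465 is composite.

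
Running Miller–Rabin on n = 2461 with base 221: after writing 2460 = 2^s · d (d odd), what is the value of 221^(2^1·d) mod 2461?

301

n − 1 = 2460 = 2^2 · 615, so s = 2 and d = 615.
x_0 = 221^615 mod 2461 = 2006.
x_1 = 2006^2 mod 2461 = 301.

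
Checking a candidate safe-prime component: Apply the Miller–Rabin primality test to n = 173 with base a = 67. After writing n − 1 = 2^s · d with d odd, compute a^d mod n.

n − 1 = 172 = 2^2 · 43, so s = 2 and d = 43.
67^43 mod 173 = 172.

172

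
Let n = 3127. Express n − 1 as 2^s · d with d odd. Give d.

1563

Halving: 3126 → 1563; 1563 is odd.
So 3126 = 2^1 · 1563.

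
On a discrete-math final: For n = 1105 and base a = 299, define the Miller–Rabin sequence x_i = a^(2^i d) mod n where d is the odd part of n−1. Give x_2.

871

n − 1 = 1104 = 2^4 · 69, so s = 4 and d = 69.
x_0 = 299^69 mod 1105 = 754.
x_1 = 754^2 mod 1105 = 546.
x_2 = 546^2 mod 1105 = 871.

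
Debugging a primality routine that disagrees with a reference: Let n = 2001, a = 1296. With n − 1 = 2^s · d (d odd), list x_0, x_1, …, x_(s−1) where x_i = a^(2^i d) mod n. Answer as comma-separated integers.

n − 1 = 2000 = 2^4 · 125, so s = 4 and d = 125.
x_0 = 1296^125 mod 2001 = 393.
x_1 = 393^2 mod 2001 = 372.
x_2 = 372^2 mod 2001 = 315.
x_3 = 315^2 mod 2001 = 1176.

393, 372, 315, 1176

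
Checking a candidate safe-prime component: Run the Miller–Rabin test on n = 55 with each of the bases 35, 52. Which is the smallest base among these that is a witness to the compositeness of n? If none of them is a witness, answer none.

35

n − 1 = 54 = 2^1 · 27, so s = 1 and d = 27.
Base 35: x_0 = 35^27 mod 55 = 40. x_0 ∉ {1, 54} and s = 1, so 35 is a Miller–Rabin witness and 55 is composite.
Base 52: x_0 = 52^27 mod 55 = 13. x_0 ∉ {1, 54} and s = 1, so 52 is a Miller–Rabin witness and 55 is composite.
The smallest witness among the given bases is 35.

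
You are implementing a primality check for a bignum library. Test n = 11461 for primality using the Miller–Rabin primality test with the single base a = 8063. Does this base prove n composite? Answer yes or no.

n − 1 = 11460 = 2^2 · 2865, so s = 2 and d = 2865.
x_0 = 8063^2865 mod 11461 = 2937.
x_0 is neither 1 nor 11460, so continue squaring.
x_1 = 2937^2 mod 11461 = 7297.
Reached i = s−1 = 1 without hitting −1: 8063 is a Miller–Rabin witness and 11461 is composite.

yes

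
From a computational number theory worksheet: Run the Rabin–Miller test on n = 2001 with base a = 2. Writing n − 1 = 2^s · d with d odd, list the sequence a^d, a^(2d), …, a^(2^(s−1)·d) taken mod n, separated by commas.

n − 1 = 2000 = 2^4 · 125, so s = 4 and d = 125.
x_0 = 2^125 mod 2001 = 1580.
x_1 = 1580^2 mod 2001 = 1153.
x_2 = 1153^2 mod 2001 = 745.
x_3 = 745^2 mod 2001 = 748.

1580, 1153, 745, 748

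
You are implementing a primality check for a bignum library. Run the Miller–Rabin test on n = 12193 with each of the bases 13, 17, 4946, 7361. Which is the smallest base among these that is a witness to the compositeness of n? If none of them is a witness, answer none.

n − 1 = 12192 = 2^5 · 381, so s = 5 and d = 381.
Base 13: x_0 = 13^381 mod 12193 = 928. x_0 is neither 1 nor 12192, so continue squaring. x_1 = 928^2 mod 12193 = 7674. x_2 = 7674^2 mod 12193 = 10279. x_3 = 10279^2 mod 12193 = 5496. x_4 = 5496^2 mod 12193 = 3955. Reached i = s−1 = 4 without hitting −1: 13 is a Miller–Rabin witness and 12193 is composite.
Base 17: x_0 = 17^381 mod 12193 = 4549. x_0 is neither 1 nor 12192, so continue squaring. x_1 = 4549^2 mod 12193 = 1880. x_2 = 1880^2 mod 12193 = 10623. x_3 = 10623^2 mod 12193 = 1914. x_4 = 1914^2 mod 12193 = 5496. Reached i = s−1 = 4 without hitting −1: 17 is a Miller–Rabin witness and 12193 is composite.
Base 4946: x_0 = 4946^381 mod 12193 = 1320. x_0 is neither 1 nor 12192, so continue squaring. x_1 = 1320^2 mod 12193 = 10994. x_2 = 10994^2 mod 12193 = 11020. x_3 = 11020^2 mod 12193 = 10313. x_4 = 10313^2 mod 12193 = 10623. Reached i = s−1 = 4 without hitting −1: 4946 is a Miller–Rabin witness and 12193 is composite.
Base 7361: x_0 = 7361^381 mod 12193 = 11334. x_0 is neither 1 nor 12192, so continue squaring. x_1 = 11334^2 mod 12193 = 6301. x_2 = 6301^2 mod 12193 = 2193. x_3 = 2193^2 mod 12193 = 5207. x_4 = 5207^2 mod 12193 = 7810. Reached i = s−1 = 4 without hitting −1: 7361 is a Miller–Rabin witness and 12193 is composite.
The smallest witness among the given bases is 13.

13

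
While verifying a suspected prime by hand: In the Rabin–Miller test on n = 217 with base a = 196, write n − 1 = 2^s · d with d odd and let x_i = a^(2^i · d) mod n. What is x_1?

140

n − 1 = 216 = 2^3 · 27, so s = 3 and d = 27.
Repeated squaring mod 217: 196^1 ≡ 196, 196^2 ≡ 7, 196^4 ≡ 49, 196^8 ≡ 14, 196^16 ≡ 196.
27 = 16 + 8 + 2 + 1, so 196^27 ≡ 196·14·7·196 ≡ 35 (mod 217).
x_0 = 35.
x_1 = 35^2 mod 217 = 140.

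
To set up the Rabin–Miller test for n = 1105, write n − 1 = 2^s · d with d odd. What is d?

69

Halving: 1104 → 552 → 276 → 138 → 69; 69 is odd.
So 1104 = 2^4 · 69.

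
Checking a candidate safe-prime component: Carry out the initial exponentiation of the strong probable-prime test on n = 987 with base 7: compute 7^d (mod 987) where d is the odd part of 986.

784

n − 1 = 986 = 2^1 · 493, so s = 1 and d = 493.
Repeated squaring mod 987: 7^1 ≡ 7, 7^2 ≡ 49, 7^4 ≡ 427, 7^8 ≡ 721, 7^16 ≡ 679, 7^32 ≡ 112, 7^64 ≡ 700, 7^128 ≡ 448, 7^256 ≡ 343.
493 = 256 + 128 + 64 + 32 + 8 + 4 + 1, so 7^493 ≡ 343·448·700·112·721·427·7 ≡ 784 (mod 987).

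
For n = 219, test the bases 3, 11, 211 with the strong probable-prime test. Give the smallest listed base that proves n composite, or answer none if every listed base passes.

3

n − 1 = 218 = 2^1 · 109, so s = 1 and d = 109.
Base 3: x_0 = 3^109 mod 219 = 3. x_0 ∉ {1, 218} and s = 1, so 3 is a Miller–Rabin witness and 219 is composite.
Base 11: x_0 = 11^109 mod 219 = 62. x_0 ∉ {1, 218} and s = 1, so 11 is a Miller–Rabin witness and 219 is composite.
Base 211: x_0 = 211^109 mod 219 = 211. x_0 ∉ {1, 218} and s = 1, so 211 is a Miller–Rabin witness and 219 is composite.
The smallest witness among the given bases is 3.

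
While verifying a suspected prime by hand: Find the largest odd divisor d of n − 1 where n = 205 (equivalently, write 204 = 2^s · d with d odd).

Halving: 204 → 102 → 51; 51 is odd.
So 204 = 2^2 · 51.

51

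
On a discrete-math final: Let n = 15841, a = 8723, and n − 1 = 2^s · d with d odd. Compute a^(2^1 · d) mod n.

n − 1 = 15840 = 2^5 · 495, so s = 5 and d = 495.
x_0 = 8723^495 mod 15841 = 2262.
x_1 = 2262^2 mod 15841 = 1.

1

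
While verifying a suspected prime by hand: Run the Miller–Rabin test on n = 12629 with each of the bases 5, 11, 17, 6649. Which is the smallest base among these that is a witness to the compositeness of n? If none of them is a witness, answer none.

n − 1 = 12628 = 2^2 · 3157, so s = 2 and d = 3157.
Base 5: x_0 = 5^3157 mod 12629 = 2004. x_0 is neither 1 nor 12628, so continue squaring. x_1 = 2004^2 mod 12629 = 12623. Reached i = s−1 = 1 without hitting −1: 5 is a Miller–Rabin witness and 12629 is composite.
Base 11: x_0 = 11^3157 mod 12629 = 8307. x_0 is neither 1 nor 12628, so continue squaring. x_1 = 8307^2 mod 12629 = 1393. Reached i = s−1 = 1 without hitting −1: 11 is a Miller–Rabin witness and 12629 is composite.
Base 17: x_0 = 17^3157 mod 12629 = 2392. x_0 is neither 1 nor 12628, so continue squaring. x_1 = 2392^2 mod 12629 = 727. Reached i = s−1 = 1 without hitting −1: 17 is a Miller–Rabin witness and 12629 is composite.
Base 6649: x_0 = 6649^3157 mod 12629 = 4691. x_0 is neither 1 nor 12628, so continue squaring. x_1 = 4691^2 mod 12629 = 5763. Reached i = s−1 = 1 without hitting −1: 6649 is a Miller–Rabin witness and 12629 is composite.
The smallest witness among the given bases is 5.

5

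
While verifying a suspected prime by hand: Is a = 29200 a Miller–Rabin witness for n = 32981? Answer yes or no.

yes

n − 1 = 32980 = 2^2 · 8245, so s = 2 and d = 8245.
Repeated squaring mod 32981: 29200^1 ≡ 29200, 29200^2 ≡ 15188, 29200^4 ≡ 6230, 29200^8 ≡ 27244, 29200^16 ≡ 31112, 29200^32 ≡ 30156, 29200^64 ≡ 32204, 29200^128 ≡ 10071, 29200^256 ≡ 8466, 29200^512 ≡ 5443, 29200^1024 ≡ 9311, 29200^2048 ≡ 20653, 29200^4096 ≡ 3136, 29200^8192 ≡ 6158.
8245 = 8192 + 32 + 16 + 4 + 1, so 29200^8245 ≡ 6158·30156·31112·6230·29200 ≡ 9687 (mod 32981).
x_0 = 29200^8245 mod 32981 = 9687.
x_0 is neither 1 nor 32980, so continue squaring.
x_1 = 9687^2 mod 32981 = 7024.
Reached i = s−1 = 1 without hitting −1: 29200 is a Miller–Rabin witness and 32981 is composite.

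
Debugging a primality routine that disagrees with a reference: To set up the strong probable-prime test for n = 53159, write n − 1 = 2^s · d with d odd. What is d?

26579

Halving: 53158 → 26579; 26579 is odd.
So 53158 = 2^1 · 26579.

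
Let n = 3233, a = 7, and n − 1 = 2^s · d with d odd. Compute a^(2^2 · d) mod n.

n − 1 = 3232 = 2^5 · 101, so s = 5 and d = 101.
x_0 = 7^101 mod 3233 = 335.
x_1 = 335^2 mod 3233 = 2303.
x_2 = 2303^2 mod 3233 = 1689.

1689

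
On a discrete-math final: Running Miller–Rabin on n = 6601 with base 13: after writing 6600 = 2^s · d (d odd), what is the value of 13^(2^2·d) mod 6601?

4509

n − 1 = 6600 = 2^3 · 825, so s = 3 and d = 825.
x_0 = 13^825 mod 6601 = 3037.
x_1 = 3037^2 mod 6601 = 1772.
x_2 = 1772^2 mod 6601 = 4509.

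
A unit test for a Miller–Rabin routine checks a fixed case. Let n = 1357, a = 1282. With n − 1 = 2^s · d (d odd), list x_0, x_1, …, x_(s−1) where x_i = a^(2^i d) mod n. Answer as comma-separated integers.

n − 1 = 1356 = 2^2 · 339, so s = 2 and d = 339.
x_0 = 1282^339 mod 1357 = 950.
x_1 = 950^2 mod 1357 = 95.

950, 95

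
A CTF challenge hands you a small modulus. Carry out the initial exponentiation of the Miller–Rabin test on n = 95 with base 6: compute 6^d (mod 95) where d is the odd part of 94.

n − 1 = 94 = 2^1 · 47, so s = 1 and d = 47.
6^47 mod 95 = 36.

36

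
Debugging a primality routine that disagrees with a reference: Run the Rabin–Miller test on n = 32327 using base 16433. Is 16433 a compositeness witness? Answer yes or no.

no

n − 1 = 32326 = 2^1 · 16163, so s = 1 and d = 16163.
x_0 = 16433^16163 mod 32327 = 32326.
x_0 = 32326 ≡ −1, so 16433 is not a witness.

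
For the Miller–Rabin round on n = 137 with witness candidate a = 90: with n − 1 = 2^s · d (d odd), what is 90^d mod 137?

n − 1 = 136 = 2^3 · 17, so s = 3 and d = 17.
90^17 mod 137 = 41.

41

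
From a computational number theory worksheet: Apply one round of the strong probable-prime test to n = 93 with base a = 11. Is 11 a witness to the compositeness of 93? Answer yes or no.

yes

n − 1 = 92 = 2^2 · 23, so s = 2 and d = 23.
x_0 = 11^23 mod 93 = 74.
x_0 is neither 1 nor 92, so continue squaring.
x_1 = 74^2 mod 93 = 82.
Reached i = s−1 = 1 without hitting −1: 11 is a Miller–Rabin witness and 93 is composite.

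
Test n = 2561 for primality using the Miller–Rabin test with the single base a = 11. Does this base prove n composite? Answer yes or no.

n − 1 = 2560 = 2^9 · 5, so s = 9 and d = 5.
x_0 = 11^5 mod 2561 = 2269.
x_0 is neither 1 nor 2560, so continue squaring.
x_1 = 2269^2 mod 2561 = 751.
x_2 = 751^2 mod 2561 = 581.
x_3 = 581^2 mod 2561 = 2070.
x_4 = 2070^2 mod 2561 = 347.
x_5 = 347^2 mod 2561 = 42.
x_6 = 42^2 mod 2561 = 1764.
x_7 = 1764^2 mod 2561 = 81.
x_8 = 81^2 mod 2561 = 1439.
Reached i = s−1 = 8 without hitting −1: 11 is a Miller–Rabin witness and 2561 is composite.

yes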